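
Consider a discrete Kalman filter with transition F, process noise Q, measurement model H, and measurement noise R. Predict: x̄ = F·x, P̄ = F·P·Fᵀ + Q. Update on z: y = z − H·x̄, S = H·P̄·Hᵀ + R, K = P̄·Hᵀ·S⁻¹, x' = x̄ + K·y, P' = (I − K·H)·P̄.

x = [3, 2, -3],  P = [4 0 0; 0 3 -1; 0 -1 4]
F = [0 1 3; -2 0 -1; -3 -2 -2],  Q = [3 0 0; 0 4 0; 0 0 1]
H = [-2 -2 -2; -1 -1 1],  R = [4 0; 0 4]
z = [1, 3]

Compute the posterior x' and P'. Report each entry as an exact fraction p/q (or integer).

x̄ = F·x = [-7, -3, -7]
P̄ = F·P·Fᵀ + Q = [36 -11 -22; -11 24 30; -22 30 57]
y = z − H·x̄ = [-33, 0]
S = H·P̄·Hᵀ + R = [448 -38; -38 83]
K = P̄·Hᵀ·S⁻¹ = [-571/8935 -5321/8935; -1623/8935 1087/8935; -2232/8935 4253/8935]
x' = x̄ + K·y = [-43702/8935, 26754/8935, 11111/8935]
P' = (I − K·H)·P̄ = [68147/8935 -56934/8935 -10071/8935; -56934/8935 56383/8935 3797/8935; -10071/8935 3797/8935 10738/8935]

x' = [-43702/8935, 26754/8935, 11111/8935]
P' = [68147/8935 -56934/8935 -10071/8935; -56934/8935 56383/8935 3797/8935; -10071/8935 3797/8935 10738/8935]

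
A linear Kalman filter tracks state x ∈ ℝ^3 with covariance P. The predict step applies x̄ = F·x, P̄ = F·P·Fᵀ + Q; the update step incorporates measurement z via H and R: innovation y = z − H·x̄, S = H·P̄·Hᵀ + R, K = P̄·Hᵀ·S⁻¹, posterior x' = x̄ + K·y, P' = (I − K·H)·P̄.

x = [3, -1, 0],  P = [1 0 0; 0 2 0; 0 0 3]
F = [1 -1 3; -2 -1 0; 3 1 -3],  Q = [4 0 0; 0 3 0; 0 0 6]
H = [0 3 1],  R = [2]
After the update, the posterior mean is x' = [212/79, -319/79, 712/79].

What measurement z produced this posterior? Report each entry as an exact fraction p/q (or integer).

z = [-3]

x̄ = F·x = [4, -5, 8]
P̄ = F·P·Fᵀ + Q = [34 0 -26; 0 9 -8; -26 -8 44]
S = H·P̄·Hᵀ + R = [79]
K = P̄·Hᵀ·S⁻¹ = [-26/79; 19/79; 20/79]
x' − x̄ = [-104/79, 76/79, 80/79] = K·y
y = (KᵀK)⁻¹·Kᵀ·(x' − x̄) = [4]
z = y + H·x̄ = [4] + [-7] = [-3]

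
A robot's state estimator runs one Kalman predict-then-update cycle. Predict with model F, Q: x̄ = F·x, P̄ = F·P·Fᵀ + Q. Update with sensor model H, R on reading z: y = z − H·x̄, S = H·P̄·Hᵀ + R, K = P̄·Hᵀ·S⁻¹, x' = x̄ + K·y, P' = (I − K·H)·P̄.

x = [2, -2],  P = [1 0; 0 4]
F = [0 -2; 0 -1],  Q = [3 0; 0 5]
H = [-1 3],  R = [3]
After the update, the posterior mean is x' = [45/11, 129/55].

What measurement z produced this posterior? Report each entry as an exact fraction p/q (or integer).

z = [3]

x̄ = F·x = [4, 2]
P̄ = F·P·Fᵀ + Q = [19 8; 8 9]
S = H·P̄·Hᵀ + R = [55]
K = P̄·Hᵀ·S⁻¹ = [1/11; 19/55]
x' − x̄ = [1/11, 19/55] = K·y
y = (KᵀK)⁻¹·Kᵀ·(x' − x̄) = [1]
z = y + H·x̄ = [1] + [2] = [3]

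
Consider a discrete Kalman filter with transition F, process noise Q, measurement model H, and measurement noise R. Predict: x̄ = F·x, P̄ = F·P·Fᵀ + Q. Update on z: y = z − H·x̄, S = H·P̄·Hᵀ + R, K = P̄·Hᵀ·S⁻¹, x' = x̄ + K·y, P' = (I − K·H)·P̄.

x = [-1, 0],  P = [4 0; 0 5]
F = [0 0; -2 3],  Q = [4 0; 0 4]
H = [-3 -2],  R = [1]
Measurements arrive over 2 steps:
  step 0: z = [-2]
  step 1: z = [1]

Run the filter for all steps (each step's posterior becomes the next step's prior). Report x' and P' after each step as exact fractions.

step 0: x' = [-8/99, 334/297], P' = [116/33 -520/99; -520/99 2405/297]
step 1: x' = [-3196/21545, -17536/64635], P' = [81428/21545 -121944/21545; -121944/21545 187997/21545]

step 0: x̄ = F·x = [0, 2]
step 0: P̄ = F·P·Fᵀ + Q = [4 0; 0 65]
step 0: y = z − H·x̄ = [2]
step 0: S = H·P̄·Hᵀ + R = [297]
step 0: K = P̄·Hᵀ·S⁻¹ = [-4/99; -130/297]
step 0: x' = x̄ + K·y = [-8/99, 334/297]
step 0: P' = (I − K·H)·P̄ = [116/33 -520/99; -520/99 2405/297]
step 1: x̄ = F·x = [0, 350/99]
step 1: P̄ = F·P·Fᵀ + Q = [4 0; 0 5081/33]
step 1: y = z − H·x̄ = [799/99]
step 1: S = H·P̄·Hᵀ + R = [21545/33]
step 1: K = P̄·Hᵀ·S⁻¹ = [-396/21545; -10162/21545]
step 1: x' = x̄ + K·y = [-3196/21545, -17536/64635]
step 1: P' = (I − K·H)·P̄ = [81428/21545 -121944/21545; -121944/21545 187997/21545]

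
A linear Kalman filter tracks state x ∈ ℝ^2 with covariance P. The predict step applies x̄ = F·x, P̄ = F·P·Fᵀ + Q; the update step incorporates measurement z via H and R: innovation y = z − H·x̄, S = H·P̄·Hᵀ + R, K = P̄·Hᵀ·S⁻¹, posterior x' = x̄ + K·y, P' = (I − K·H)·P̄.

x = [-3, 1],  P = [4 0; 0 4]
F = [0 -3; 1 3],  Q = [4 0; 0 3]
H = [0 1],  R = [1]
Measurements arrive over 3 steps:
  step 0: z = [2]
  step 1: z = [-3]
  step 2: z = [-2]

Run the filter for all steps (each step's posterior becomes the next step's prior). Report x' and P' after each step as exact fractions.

step 0: x̄ = F·x = [-3, 0]
step 0: P̄ = F·P·Fᵀ + Q = [40 -36; -36 43]
step 0: y = z − H·x̄ = [2]
step 0: S = H·P̄·Hᵀ + R = [44]
step 0: K = P̄·Hᵀ·S⁻¹ = [-9/11; 43/44]
step 0: x' = x̄ + K·y = [-51/11, 43/22]
step 0: P' = (I − K·H)·P̄ = [116/11 -9/11; -9/11 43/44]
step 1: x̄ = F·x = [-129/22, 27/22]
step 1: P̄ = F·P·Fᵀ + Q = [563/44 -279/44; -279/44 767/44]
step 1: y = z − H·x̄ = [-93/22]
step 1: S = H·P̄·Hᵀ + R = [811/44]
step 1: K = P̄·Hᵀ·S⁻¹ = [-279/811; 767/811]
step 1: x' = x̄ + K·y = [-3576/811, -2247/811]
step 1: P' = (I − K·H)·P̄ = [8608/811 -279/811; -279/811 767/811]
step 2: x̄ = F·x = [6741/811, -10317/811]
step 2: P̄ = F·P·Fᵀ + Q = [10147/811 -6066/811; -6066/811 16270/811]
step 2: y = z − H·x̄ = [8695/811]
step 2: S = H·P̄·Hᵀ + R = [17081/811]
step 2: K = P̄·Hᵀ·S⁻¹ = [-6066/17081; 16270/17081]
step 2: x' = x̄ + K·y = [76941/17081, -42857/17081]
step 2: P' = (I − K·H)·P̄ = [168341/17081 -6066/17081; -6066/17081 16270/17081]

step 0: x' = [-51/11, 43/22], P' = [116/11 -9/11; -9/11 43/44]
step 1: x' = [-3576/811, -2247/811], P' = [8608/811 -279/811; -279/811 767/811]
step 2: x' = [76941/17081, -42857/17081], P' = [168341/17081 -6066/17081; -6066/17081 16270/17081]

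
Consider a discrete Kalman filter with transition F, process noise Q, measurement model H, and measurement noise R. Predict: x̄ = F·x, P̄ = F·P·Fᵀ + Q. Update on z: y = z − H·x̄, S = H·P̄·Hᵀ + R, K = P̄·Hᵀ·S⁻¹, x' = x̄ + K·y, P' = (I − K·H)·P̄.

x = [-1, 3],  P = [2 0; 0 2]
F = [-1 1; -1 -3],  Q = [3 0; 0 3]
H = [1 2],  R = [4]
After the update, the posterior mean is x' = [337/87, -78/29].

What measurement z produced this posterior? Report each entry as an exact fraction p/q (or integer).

z = [-1]

x̄ = F·x = [4, -8]
P̄ = F·P·Fᵀ + Q = [7 -4; -4 23]
S = H·P̄·Hᵀ + R = [87]
K = P̄·Hᵀ·S⁻¹ = [-1/87; 14/29]
x' − x̄ = [-11/87, 154/29] = K·y
y = (KᵀK)⁻¹·Kᵀ·(x' − x̄) = [11]
z = y + H·x̄ = [11] + [-12] = [-1]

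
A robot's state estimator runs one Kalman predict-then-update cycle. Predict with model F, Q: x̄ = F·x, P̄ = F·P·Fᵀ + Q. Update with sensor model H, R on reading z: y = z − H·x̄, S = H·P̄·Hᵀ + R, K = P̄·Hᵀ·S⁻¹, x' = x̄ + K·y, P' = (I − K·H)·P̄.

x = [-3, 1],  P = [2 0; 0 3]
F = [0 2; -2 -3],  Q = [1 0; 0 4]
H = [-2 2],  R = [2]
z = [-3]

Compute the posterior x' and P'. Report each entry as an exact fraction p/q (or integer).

x' = [509/177, 82/59]
P' = [379/177 116/59; 116/59 135/59]

x̄ = F·x = [2, 3]
P̄ = F·P·Fᵀ + Q = [13 -18; -18 39]
y = z − H·x̄ = [-5]
S = H·P̄·Hᵀ + R = [354]
K = P̄·Hᵀ·S⁻¹ = [-31/177; 19/59]
x' = x̄ + K·y = [509/177, 82/59]
P' = (I − K·H)·P̄ = [379/177 116/59; 116/59 135/59]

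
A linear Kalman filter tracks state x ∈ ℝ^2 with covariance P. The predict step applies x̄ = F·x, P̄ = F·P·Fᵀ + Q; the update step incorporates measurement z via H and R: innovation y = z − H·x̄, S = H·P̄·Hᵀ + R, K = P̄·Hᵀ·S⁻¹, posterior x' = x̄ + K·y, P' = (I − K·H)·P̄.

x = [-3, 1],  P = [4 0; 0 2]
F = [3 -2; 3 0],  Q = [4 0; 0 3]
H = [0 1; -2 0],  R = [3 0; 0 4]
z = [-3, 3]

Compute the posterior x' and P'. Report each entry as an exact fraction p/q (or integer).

x' = [-221/127, -357/127]
P' = [120/127 18/127; 18/127 615/254]

x̄ = F·x = [-11, -9]
P̄ = F·P·Fᵀ + Q = [48 36; 36 39]
y = z − H·x̄ = [6, -19]
S = H·P̄·Hᵀ + R = [42 -72; -72 196]
K = P̄·Hᵀ·S⁻¹ = [6/127 -60/127; 205/254 -9/127]
x' = x̄ + K·y = [-221/127, -357/127]
P' = (I − K·H)·P̄ = [120/127 18/127; 18/127 615/254]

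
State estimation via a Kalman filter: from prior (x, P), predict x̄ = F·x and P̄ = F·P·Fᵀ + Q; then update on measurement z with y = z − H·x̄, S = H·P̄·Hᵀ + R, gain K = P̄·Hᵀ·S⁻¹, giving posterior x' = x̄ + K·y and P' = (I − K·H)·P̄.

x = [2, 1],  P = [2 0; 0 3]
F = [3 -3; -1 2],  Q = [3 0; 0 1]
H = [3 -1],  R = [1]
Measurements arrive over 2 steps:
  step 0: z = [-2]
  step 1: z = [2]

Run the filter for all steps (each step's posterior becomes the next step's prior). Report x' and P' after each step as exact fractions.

step 0: x' = [-9/74, 957/592], P' = [12/37 51/74; 51/74 1311/592]
step 1: x' = [52767/105239, -39746/105239], P' = [28626/105239 57231/105239; 57231/105239 190399/105239]

step 0: x̄ = F·x = [3, 0]
step 0: P̄ = F·P·Fᵀ + Q = [48 -24; -24 15]
step 0: y = z − H·x̄ = [-11]
step 0: S = H·P̄·Hᵀ + R = [592]
step 0: K = P̄·Hᵀ·S⁻¹ = [21/74; -87/592]
step 0: x' = x̄ + K·y = [-9/74, 957/592]
step 0: P' = (I − K·H)·P̄ = [12/37 51/74; 51/74 1311/592]
step 1: x̄ = F·x = [-3087/592, 993/296]
step 1: P̄ = F·P·Fᵀ + Q = [7959/592 -2385/296; -2385/296 1099/148]
step 1: y = z − H·x̄ = [12431/592]
step 1: S = H·P̄·Hᵀ + R = [105239/592]
step 1: K = P̄·Hᵀ·S⁻¹ = [28647/105239; -18706/105239]
step 1: x' = x̄ + K·y = [52767/105239, -39746/105239]
step 1: P' = (I − K·H)·P̄ = [28626/105239 57231/105239; 57231/105239 190399/105239]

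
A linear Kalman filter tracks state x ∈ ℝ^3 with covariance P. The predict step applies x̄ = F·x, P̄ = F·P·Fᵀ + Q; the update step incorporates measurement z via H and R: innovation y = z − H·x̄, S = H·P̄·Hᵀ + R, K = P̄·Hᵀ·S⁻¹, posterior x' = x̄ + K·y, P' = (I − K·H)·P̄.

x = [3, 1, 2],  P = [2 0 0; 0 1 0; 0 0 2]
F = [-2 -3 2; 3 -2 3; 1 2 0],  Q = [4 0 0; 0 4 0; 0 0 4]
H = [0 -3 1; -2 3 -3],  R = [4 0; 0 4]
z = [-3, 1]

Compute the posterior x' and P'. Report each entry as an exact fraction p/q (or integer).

x' = [-17245/3841, 10744/3841, 20559/3841]
P' = [45150/3841 -10400/3841 -38222/3841; -10400/3841 5858/3841 12726/3841; -38222/3841 12726/3841 38242/3841]

x̄ = F·x = [-5, 13, 5]
P̄ = F·P·Fᵀ + Q = [29 6 -10; 6 44 2; -10 2 10]
y = z − H·x̄ = [31, -33]
S = H·P̄·Hᵀ + R = [398 -346; -346 378]
K = P̄·Hᵀ·S⁻¹ = [-3511/7682 -3417/7682; -1212/3841 49/3841; 16/3841 -26/3841]
x' = x̄ + K·y = [-17245/3841, 10744/3841, 20559/3841]
P' = (I − K·H)·P̄ = [45150/3841 -10400/3841 -38222/3841; -10400/3841 5858/3841 12726/3841; -38222/3841 12726/3841 38242/3841]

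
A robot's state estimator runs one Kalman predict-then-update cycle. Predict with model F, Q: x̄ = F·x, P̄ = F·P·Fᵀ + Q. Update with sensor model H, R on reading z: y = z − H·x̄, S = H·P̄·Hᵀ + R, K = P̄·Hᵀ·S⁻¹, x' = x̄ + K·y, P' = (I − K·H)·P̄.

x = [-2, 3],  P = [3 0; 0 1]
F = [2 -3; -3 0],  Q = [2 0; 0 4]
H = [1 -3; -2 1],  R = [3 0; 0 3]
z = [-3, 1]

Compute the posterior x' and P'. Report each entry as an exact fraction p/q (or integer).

x̄ = F·x = [-13, 6]
P̄ = F·P·Fᵀ + Q = [23 -18; -18 31]
y = z − H·x̄ = [28, -31]
S = H·P̄·Hᵀ + R = [413 -265; -265 198]
K = P̄·Hᵀ·S⁻¹ = [-1714/11549 -6027/11549; -4223/11549 -1744/11549]
x' = x̄ + K·y = [-11292/11549, 5114/11549]
P' = (I − K·H)·P̄ = [11877/11549 5673/11549; 5673/11549 6114/11549]

x' = [-11292/11549, 5114/11549]
P' = [11877/11549 5673/11549; 5673/11549 6114/11549]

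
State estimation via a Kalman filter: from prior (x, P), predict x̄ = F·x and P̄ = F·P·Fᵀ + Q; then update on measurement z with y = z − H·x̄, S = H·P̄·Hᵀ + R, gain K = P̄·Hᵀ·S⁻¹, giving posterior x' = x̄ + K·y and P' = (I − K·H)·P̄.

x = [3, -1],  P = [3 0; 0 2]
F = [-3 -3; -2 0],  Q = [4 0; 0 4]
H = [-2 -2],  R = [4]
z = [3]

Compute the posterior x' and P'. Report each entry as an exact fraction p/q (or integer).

x' = [61/68, -5/2]
P' = [509/102 -13/3; -13/3 14/3]

x̄ = F·x = [-6, -6]
P̄ = F·P·Fᵀ + Q = [49 18; 18 16]
y = z − H·x̄ = [-21]
S = H·P̄·Hᵀ + R = [408]
K = P̄·Hᵀ·S⁻¹ = [-67/204; -1/6]
x' = x̄ + K·y = [61/68, -5/2]
P' = (I − K·H)·P̄ = [509/102 -13/3; -13/3 14/3]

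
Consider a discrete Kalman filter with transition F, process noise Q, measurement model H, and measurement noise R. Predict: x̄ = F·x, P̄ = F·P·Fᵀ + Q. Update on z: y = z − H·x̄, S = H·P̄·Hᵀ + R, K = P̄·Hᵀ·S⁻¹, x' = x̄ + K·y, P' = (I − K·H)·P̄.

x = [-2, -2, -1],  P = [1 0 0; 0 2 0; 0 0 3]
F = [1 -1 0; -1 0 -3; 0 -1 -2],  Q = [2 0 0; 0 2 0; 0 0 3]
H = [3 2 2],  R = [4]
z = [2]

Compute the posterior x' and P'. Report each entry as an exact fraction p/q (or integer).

x̄ = F·x = [0, 5, 4]
P̄ = F·P·Fᵀ + Q = [5 -1 2; -1 30 18; 2 18 17]
y = z − H·x̄ = [-16]
S = H·P̄·Hᵀ + R = [393]
K = P̄·Hᵀ·S⁻¹ = [17/393; 31/131; 76/393]
x' = x̄ + K·y = [-272/393, 159/131, 356/393]
P' = (I − K·H)·P̄ = [1676/393 -658/131 -506/393; -658/131 1047/131 2/131; -506/393 2/131 905/393]

x' = [-272/393, 159/131, 356/393]
P' = [1676/393 -658/131 -506/393; -658/131 1047/131 2/131; -506/393 2/131 905/393]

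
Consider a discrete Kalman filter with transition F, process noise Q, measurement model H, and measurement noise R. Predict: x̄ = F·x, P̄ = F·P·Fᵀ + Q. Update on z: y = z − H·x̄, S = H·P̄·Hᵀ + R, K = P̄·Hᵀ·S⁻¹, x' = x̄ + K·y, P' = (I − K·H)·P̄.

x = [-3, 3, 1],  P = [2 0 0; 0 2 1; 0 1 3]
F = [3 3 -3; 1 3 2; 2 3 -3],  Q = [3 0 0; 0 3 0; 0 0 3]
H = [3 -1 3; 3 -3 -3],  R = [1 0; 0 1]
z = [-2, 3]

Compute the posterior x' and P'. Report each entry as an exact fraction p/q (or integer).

x' = [-339033/218093, -558801/218093, 7360/218093]
P' = [685128/218093 1019899/218093 -332353/218093; 1019899/218093 4636163/654279 -1511171/654279; -332353/218093 -1511171/654279 528602/654279]

x̄ = F·x = [-3, 8, 0]
P̄ = F·P·Fᵀ + Q = [48 3 39; 3 47 1; 39 1 38]
y = z − H·x̄ = [15, 36]
S = H·P̄·Hᵀ + R = [1500 189; 189 460]
K = P̄·Hᵀ·S⁻¹ = [38426/218093 -7254/218093; 9415/654279 -65295/218093; 105800/654279 -14490/218093]
x' = x̄ + K·y = [-339033/218093, -558801/218093, 7360/218093]
P' = (I − K·H)·P̄ = [685128/218093 1019899/218093 -332353/218093; 1019899/218093 4636163/654279 -1511171/654279; -332353/218093 -1511171/654279 528602/654279]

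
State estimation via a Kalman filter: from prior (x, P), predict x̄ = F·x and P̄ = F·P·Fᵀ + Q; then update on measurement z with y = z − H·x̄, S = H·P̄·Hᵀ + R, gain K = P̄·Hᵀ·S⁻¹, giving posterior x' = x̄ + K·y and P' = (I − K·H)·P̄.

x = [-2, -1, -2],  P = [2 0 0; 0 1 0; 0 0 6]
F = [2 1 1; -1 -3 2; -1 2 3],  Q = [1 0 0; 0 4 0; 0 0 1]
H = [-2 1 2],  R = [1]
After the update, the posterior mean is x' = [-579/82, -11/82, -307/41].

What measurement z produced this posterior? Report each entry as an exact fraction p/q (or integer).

x̄ = F·x = [-7, 1, -6]
P̄ = F·P·Fᵀ + Q = [16 5 16; 5 39 32; 16 32 61]
S = H·P̄·Hᵀ + R = [328]
K = P̄·Hᵀ·S⁻¹ = [5/328; 93/328; 61/164]
x' − x̄ = [-5/82, -93/82, -61/41] = K·y
y = (KᵀK)⁻¹·Kᵀ·(x' − x̄) = [-4]
z = y + H·x̄ = [-4] + [3] = [-1]

z = [-1]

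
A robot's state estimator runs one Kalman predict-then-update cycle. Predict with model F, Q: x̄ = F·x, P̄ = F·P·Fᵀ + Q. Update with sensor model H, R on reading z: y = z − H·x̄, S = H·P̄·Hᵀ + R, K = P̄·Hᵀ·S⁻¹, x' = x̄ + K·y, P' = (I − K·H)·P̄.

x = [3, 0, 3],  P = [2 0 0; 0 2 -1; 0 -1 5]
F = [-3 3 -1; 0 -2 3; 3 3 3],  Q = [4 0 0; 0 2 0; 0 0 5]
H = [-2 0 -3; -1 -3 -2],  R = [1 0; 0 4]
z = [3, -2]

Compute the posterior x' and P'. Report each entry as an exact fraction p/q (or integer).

x' = [-1214557/129515, 129539/388545, 2044712/388545]
P' = [2927394/129515 285904/129515 -1942633/129515; 285904/129515 272762/388545 -597349/388545; -1942633/129515 -597349/388545 3910403/388545]

x̄ = F·x = [-12, 9, 18]
P̄ = F·P·Fᵀ + Q = [51 -38 -21; -38 67 30; -21 30 68]
y = z − H·x̄ = [33, 49]
S = H·P̄·Hᵀ + R = [565 405; 405 978]
K = P̄·Hᵀ·S⁻¹ = [-26889/129515 5008/25903; 25541/129515 -24065/77709; -25137/129515 -10043/77709]
x' = x̄ + K·y = [-1214557/129515, 129539/388545, 2044712/388545]
P' = (I − K·H)·P̄ = [2927394/129515 285904/129515 -1942633/129515; 285904/129515 272762/388545 -597349/388545; -1942633/129515 -597349/388545 3910403/388545]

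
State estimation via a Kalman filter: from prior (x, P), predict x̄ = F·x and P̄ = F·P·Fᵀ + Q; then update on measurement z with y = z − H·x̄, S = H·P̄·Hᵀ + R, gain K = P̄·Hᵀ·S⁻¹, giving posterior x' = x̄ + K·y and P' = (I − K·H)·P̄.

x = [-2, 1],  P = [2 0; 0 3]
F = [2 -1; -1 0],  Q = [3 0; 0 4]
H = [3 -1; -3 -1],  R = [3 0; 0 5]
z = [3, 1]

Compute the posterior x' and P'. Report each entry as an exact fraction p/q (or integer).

x̄ = F·x = [-5, 2]
P̄ = F·P·Fᵀ + Q = [14 -4; -4 6]
y = z − H·x̄ = [20, -12]
S = H·P̄·Hᵀ + R = [159 -120; -120 113]
K = P̄·Hᵀ·S⁻¹ = [22/123 -6/41; -438/1189 -402/1189]
x' = x̄ + K·y = [1/3, -38/29]
P' = (I − K·H)·P̄ = [26/123 4/41; 4/41 1662/1189]

x' = [1/3, -38/29]
P' = [26/123 4/41; 4/41 1662/1189]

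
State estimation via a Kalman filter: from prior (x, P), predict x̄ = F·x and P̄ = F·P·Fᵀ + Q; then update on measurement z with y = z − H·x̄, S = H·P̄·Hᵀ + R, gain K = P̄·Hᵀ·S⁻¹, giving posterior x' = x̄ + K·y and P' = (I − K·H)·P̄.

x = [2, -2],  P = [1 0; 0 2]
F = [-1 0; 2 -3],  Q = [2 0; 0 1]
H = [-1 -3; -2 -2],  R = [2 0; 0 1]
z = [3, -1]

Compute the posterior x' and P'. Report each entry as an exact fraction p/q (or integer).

x' = [1621/1416, -1397/1416]
P' = [1111/1416 -719/1416; -719/1416 631/1416]

x̄ = F·x = [-2, 10]
P̄ = F·P·Fᵀ + Q = [3 -2; -2 23]
y = z − H·x̄ = [31, 15]
S = H·P̄·Hᵀ + R = [200 128; 128 89]
K = P̄·Hᵀ·S⁻¹ = [523/1416 -98/177; -587/1416 22/177]
x' = x̄ + K·y = [1621/1416, -1397/1416]
P' = (I − K·H)·P̄ = [1111/1416 -719/1416; -719/1416 631/1416]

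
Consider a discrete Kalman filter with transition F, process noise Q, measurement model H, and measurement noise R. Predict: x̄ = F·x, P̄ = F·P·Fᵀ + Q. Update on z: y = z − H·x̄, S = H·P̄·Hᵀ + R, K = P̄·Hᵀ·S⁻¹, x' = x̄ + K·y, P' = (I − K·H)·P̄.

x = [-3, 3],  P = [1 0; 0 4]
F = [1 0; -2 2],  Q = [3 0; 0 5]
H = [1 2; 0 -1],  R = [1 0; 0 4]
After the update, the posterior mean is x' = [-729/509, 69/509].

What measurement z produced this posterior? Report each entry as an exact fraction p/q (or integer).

x̄ = F·x = [-3, 12]
P̄ = F·P·Fᵀ + Q = [4 -2; -2 25]
S = H·P̄·Hᵀ + R = [97 -48; -48 29]
K = P̄·Hᵀ·S⁻¹ = [96/509 194/509; 192/509 -121/509]
x' − x̄ = [798/509, -6039/509] = K·y
y = (KᵀK)⁻¹·Kᵀ·(x' − x̄) = [-22, 15]
z = y + H·x̄ = [-22, 15] + [21, -12] = [-1, 3]

z = [-1, 3]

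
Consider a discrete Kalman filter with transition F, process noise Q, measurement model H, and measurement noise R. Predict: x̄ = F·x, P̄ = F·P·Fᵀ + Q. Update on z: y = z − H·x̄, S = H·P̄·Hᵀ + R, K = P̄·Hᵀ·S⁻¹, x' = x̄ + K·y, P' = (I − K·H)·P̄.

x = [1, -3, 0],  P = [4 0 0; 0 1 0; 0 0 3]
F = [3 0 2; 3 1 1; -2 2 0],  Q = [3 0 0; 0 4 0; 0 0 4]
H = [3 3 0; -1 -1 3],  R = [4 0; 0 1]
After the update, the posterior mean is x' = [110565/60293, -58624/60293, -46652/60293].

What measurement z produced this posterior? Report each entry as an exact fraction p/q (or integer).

z = [3, -3]

x̄ = F·x = [3, 0, -8]
P̄ = F·P·Fᵀ + Q = [51 42 -24; 42 44 -22; -24 -22 24]
S = H·P̄·Hᵀ + R = [1615 -951; -951 672]
K = P̄·Hᵀ·S⁻¹ = [10191/60293 -382/60293; 9608/60293 -122/180879; 6494/60293 59332/180879]
x' − x̄ = [-70314/60293, -58624/60293, 435692/60293] = K·y
y = (KᵀK)⁻¹·Kᵀ·(x' − x̄) = [-6, 24]
z = y + H·x̄ = [-6, 24] + [9, -27] = [3, -3]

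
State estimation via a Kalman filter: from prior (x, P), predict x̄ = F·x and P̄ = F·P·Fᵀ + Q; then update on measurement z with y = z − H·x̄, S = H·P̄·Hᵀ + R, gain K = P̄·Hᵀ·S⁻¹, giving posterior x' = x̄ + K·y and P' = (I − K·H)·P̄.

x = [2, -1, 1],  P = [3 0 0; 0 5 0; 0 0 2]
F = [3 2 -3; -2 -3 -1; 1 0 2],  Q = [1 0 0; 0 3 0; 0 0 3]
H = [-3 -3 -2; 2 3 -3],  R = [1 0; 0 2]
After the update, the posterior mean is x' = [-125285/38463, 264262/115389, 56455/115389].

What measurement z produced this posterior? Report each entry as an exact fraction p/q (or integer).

z = [2, -1]

x̄ = F·x = [1, -2, 4]
P̄ = F·P·Fᵀ + Q = [66 -42 -3; -42 62 -10; -3 -10 14]
S = H·P̄·Hᵀ + R = [297 -285; -285 662]
K = P̄·Hᵀ·S⁻¹ = [-13139/38463 -1595/12821; 11140/115389 9268/38463; -14948/115389 -6677/38463]
x' − x̄ = [-163748/38463, 495040/115389, -405101/115389] = K·y
y = (KᵀK)⁻¹·Kᵀ·(x' − x̄) = [7, 15]
z = y + H·x̄ = [7, 15] + [-5, -16] = [2, -1]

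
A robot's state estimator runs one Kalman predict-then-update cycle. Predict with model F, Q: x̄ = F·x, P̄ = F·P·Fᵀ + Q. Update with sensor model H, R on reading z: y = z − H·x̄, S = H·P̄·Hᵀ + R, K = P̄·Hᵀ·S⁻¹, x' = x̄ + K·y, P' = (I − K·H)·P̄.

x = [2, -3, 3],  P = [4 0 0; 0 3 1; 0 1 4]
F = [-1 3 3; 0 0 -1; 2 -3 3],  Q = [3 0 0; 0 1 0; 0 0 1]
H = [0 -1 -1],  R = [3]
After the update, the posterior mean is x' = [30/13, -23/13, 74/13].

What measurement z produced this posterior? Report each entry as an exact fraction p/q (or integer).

z = [-3]

x̄ = F·x = [-2, -3, 22]
P̄ = F·P·Fᵀ + Q = [88 -15 1; -15 5 -9; 1 -9 62]
S = H·P̄·Hᵀ + R = [52]
K = P̄·Hᵀ·S⁻¹ = [7/26; 1/13; -53/52]
x' − x̄ = [56/13, 16/13, -212/13] = K·y
y = (KᵀK)⁻¹·Kᵀ·(x' − x̄) = [16]
z = y + H·x̄ = [16] + [-19] = [-3]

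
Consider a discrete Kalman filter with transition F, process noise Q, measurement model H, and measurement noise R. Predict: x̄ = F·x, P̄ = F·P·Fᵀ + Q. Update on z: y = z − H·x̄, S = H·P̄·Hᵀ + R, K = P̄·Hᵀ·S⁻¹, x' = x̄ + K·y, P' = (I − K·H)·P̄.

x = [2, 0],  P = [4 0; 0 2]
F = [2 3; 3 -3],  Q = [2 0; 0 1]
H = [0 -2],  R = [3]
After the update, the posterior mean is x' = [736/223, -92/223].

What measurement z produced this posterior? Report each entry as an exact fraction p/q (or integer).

z = [1]

x̄ = F·x = [4, 6]
P̄ = F·P·Fᵀ + Q = [36 6; 6 55]
S = H·P̄·Hᵀ + R = [223]
K = P̄·Hᵀ·S⁻¹ = [-12/223; -110/223]
x' − x̄ = [-156/223, -1430/223] = K·y
y = (KᵀK)⁻¹·Kᵀ·(x' − x̄) = [13]
z = y + H·x̄ = [13] + [-12] = [1]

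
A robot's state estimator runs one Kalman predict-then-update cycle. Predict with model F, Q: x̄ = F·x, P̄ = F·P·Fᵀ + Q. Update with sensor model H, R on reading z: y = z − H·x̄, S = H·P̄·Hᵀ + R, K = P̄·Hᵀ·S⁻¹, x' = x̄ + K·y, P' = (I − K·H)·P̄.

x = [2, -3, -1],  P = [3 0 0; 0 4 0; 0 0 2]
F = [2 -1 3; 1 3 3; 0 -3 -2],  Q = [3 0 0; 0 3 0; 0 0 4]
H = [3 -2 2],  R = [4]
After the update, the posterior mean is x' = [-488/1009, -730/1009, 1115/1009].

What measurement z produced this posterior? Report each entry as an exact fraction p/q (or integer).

z = [2]

x̄ = F·x = [4, -10, 11]
P̄ = F·P·Fᵀ + Q = [37 12 0; 12 60 -48; 0 -48 48]
S = H·P̄·Hᵀ + R = [1009]
K = P̄·Hᵀ·S⁻¹ = [87/1009; -180/1009; 192/1009]
x' − x̄ = [-4524/1009, 9360/1009, -9984/1009] = K·y
y = (KᵀK)⁻¹·Kᵀ·(x' − x̄) = [-52]
z = y + H·x̄ = [-52] + [54] = [2]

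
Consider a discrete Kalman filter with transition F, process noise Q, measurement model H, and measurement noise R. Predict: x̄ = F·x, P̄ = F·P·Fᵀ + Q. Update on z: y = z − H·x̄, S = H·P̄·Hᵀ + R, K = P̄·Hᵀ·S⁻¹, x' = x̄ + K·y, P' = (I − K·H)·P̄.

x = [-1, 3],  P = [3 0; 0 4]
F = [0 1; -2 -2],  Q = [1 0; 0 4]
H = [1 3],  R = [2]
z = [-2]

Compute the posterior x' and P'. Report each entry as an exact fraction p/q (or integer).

x̄ = F·x = [3, -4]
P̄ = F·P·Fᵀ + Q = [5 -8; -8 32]
y = z − H·x̄ = [7]
S = H·P̄·Hᵀ + R = [247]
K = P̄·Hᵀ·S⁻¹ = [-1/13; 88/247]
x' = x̄ + K·y = [32/13, -372/247]
P' = (I − K·H)·P̄ = [46/13 -16/13; -16/13 160/247]

x' = [32/13, -372/247]
P' = [46/13 -16/13; -16/13 160/247]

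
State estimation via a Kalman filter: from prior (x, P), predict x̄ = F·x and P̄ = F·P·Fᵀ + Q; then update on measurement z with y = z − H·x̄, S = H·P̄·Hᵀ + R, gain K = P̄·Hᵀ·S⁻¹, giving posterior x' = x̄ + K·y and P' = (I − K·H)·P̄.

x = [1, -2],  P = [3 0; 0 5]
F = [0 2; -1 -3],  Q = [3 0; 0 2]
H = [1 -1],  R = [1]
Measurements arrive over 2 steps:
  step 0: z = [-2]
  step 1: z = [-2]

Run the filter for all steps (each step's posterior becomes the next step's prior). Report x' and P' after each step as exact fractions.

step 0: x' = [-165/134, 55/67], P' = [273/134 110/67; 110/67 150/67]
step 1: x' = [-1029/10777, 19872/10777], P' = [18685/10777 14843/10777; 14843/10777 21644/10777]

step 0: x̄ = F·x = [-4, 5]
step 0: P̄ = F·P·Fᵀ + Q = [23 -30; -30 50]
step 0: y = z − H·x̄ = [7]
step 0: S = H·P̄·Hᵀ + R = [134]
step 0: K = P̄·Hᵀ·S⁻¹ = [53/134; -40/67]
step 0: x' = x̄ + K·y = [-165/134, 55/67]
step 0: P' = (I − K·H)·P̄ = [273/134 110/67; 110/67 150/67]
step 1: x̄ = F·x = [110/67, -165/134]
step 1: P̄ = F·P·Fᵀ + Q = [801/67 -1120/67; -1120/67 4561/134]
step 1: y = z − H·x̄ = [-653/134]
step 1: S = H·P̄·Hᵀ + R = [10777/134]
step 1: K = P̄·Hᵀ·S⁻¹ = [3842/10777; -6801/10777]
step 1: x' = x̄ + K·y = [-1029/10777, 19872/10777]
step 1: P' = (I − K·H)·P̄ = [18685/10777 14843/10777; 14843/10777 21644/10777]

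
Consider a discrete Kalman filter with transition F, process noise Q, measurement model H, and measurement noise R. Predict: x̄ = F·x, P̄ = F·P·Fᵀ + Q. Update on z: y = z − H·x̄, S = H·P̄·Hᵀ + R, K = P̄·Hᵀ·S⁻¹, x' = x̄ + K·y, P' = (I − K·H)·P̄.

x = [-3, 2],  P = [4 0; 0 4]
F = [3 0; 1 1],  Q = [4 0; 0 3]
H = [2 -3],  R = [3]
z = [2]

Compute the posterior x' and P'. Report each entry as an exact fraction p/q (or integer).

x̄ = F·x = [-9, -1]
P̄ = F·P·Fᵀ + Q = [40 12; 12 11]
y = z − H·x̄ = [17]
S = H·P̄·Hᵀ + R = [118]
K = P̄·Hᵀ·S⁻¹ = [22/59; -9/118]
x' = x̄ + K·y = [-157/59, -271/118]
P' = (I − K·H)·P̄ = [1392/59 906/59; 906/59 1217/118]

x' = [-157/59, -271/118]
P' = [1392/59 906/59; 906/59 1217/118]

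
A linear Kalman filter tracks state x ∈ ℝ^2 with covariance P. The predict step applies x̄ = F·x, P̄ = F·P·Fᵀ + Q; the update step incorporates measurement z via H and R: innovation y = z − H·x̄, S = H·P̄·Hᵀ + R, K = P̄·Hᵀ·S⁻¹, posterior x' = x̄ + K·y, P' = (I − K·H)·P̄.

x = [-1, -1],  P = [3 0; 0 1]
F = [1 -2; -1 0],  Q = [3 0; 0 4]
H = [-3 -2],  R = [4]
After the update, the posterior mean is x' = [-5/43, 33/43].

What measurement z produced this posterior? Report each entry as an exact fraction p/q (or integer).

x̄ = F·x = [1, 1]
P̄ = F·P·Fᵀ + Q = [10 -3; -3 7]
S = H·P̄·Hᵀ + R = [86]
K = P̄·Hᵀ·S⁻¹ = [-12/43; -5/86]
x' − x̄ = [-48/43, -10/43] = K·y
y = (KᵀK)⁻¹·Kᵀ·(x' − x̄) = [4]
z = y + H·x̄ = [4] + [-5] = [-1]

z = [-1]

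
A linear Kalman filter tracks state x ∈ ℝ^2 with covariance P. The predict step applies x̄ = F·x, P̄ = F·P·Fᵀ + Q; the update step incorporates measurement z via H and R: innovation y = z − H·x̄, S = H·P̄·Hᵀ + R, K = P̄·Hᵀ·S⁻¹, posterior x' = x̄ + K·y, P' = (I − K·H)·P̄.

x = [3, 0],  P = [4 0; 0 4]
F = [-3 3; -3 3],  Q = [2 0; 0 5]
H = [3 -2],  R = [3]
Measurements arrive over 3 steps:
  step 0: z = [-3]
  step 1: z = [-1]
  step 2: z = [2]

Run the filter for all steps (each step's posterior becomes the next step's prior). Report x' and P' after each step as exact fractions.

step 0: x' = [-549/113, -645/113], P' = [2278/113 3300/113; 3300/113 4857/113]
step 1: x' = [-15573/9448, -18373/9448], P' = [154463/9448 223455/9448; 223455/9448 329655/9448]
step 2: x' = [3057/4514, 1637/22570], P' = [270391/18056 390903/18056; 390903/18056 2886699/90280]

step 0: x̄ = F·x = [-9, -9]
step 0: P̄ = F·P·Fᵀ + Q = [74 72; 72 77]
step 0: y = z − H·x̄ = [6]
step 0: S = H·P̄·Hᵀ + R = [113]
step 0: K = P̄·Hᵀ·S⁻¹ = [78/113; 62/113]
step 0: x' = x̄ + K·y = [-549/113, -645/113]
step 0: P' = (I − K·H)·P̄ = [2278/113 3300/113; 3300/113 4857/113]
step 1: x̄ = F·x = [-288/113, -288/113]
step 1: P̄ = F·P·Fᵀ + Q = [5041/113 4815/113; 4815/113 5380/113]
step 1: y = z − H·x̄ = [175/113]
step 1: S = H·P̄·Hᵀ + R = [9448/113]
step 1: K = P̄·Hᵀ·S⁻¹ = [5493/9448; 3685/9448]
step 1: x' = x̄ + K·y = [-15573/9448, -18373/9448]
step 1: P' = (I − K·H)·P̄ = [154463/9448 223455/9448; 223455/9448 329655/9448]
step 2: x̄ = F·x = [-1050/1181, -1050/1181]
step 2: P̄ = F·P·Fᵀ + Q = [44221/1181 41859/1181; 41859/1181 47764/1181]
step 2: y = z − H·x̄ = [3412/1181]
step 2: S = H·P̄·Hᵀ + R = [90280/1181]
step 2: K = P̄·Hᵀ·S⁻¹ = [9789/18056; 30049/90280]
step 2: x' = x̄ + K·y = [3057/4514, 1637/22570]
step 2: P' = (I − K·H)·P̄ = [270391/18056 390903/18056; 390903/18056 2886699/90280]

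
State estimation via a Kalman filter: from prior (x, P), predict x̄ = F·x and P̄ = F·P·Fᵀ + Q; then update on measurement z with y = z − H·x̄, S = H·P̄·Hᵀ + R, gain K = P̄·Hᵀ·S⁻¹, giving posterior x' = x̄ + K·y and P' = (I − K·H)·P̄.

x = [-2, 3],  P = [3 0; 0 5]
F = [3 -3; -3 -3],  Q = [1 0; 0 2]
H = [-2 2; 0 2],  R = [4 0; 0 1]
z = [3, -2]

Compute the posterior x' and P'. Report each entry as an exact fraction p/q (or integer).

x' = [-16051/5920, -769/740]
P' = [25463/20720 91/370; 91/370 46/185]

x̄ = F·x = [-15, -3]
P̄ = F·P·Fᵀ + Q = [73 18; 18 74]
y = z − H·x̄ = [-21, 4]
S = H·P̄·Hᵀ + R = [448 224; 224 297]
K = P̄·Hᵀ·S⁻¹ = [-20367/41440 91/185; 1/740 92/185]
x' = x̄ + K·y = [-16051/5920, -769/740]
P' = (I − K·H)·P̄ = [25463/20720 91/370; 91/370 46/185]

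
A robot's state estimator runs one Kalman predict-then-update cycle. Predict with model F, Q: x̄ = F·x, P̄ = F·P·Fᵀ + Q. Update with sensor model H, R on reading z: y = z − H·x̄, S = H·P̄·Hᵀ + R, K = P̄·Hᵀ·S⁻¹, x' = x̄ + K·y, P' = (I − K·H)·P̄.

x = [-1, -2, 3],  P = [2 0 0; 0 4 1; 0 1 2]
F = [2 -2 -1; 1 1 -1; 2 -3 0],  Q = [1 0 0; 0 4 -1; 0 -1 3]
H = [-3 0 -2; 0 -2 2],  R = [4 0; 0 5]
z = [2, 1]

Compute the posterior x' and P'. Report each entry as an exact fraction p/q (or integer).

x' = [-65468/67187, -49741/67187, 18685/67187]
P' = [43980/67187 -21966/67187 -35996/67187; -21966/67187 107141/67187 51911/67187; -35996/67187 51911/67187 75096/67187]

x̄ = F·x = [-1, -6, 4]
P̄ = F·P·Fᵀ + Q = [31 -1 35; -1 10 -6; 35 -6 47]
y = z − H·x̄ = [7, -19]
S = H·P̄·Hᵀ + R = [891 -428; -428 281]
K = P̄·Hᵀ·S⁻¹ = [-14987/67187 -5612/67187; -9481/67187 -22092/67187; -10551/67187 9274/67187]
x' = x̄ + K·y = [-65468/67187, -49741/67187, 18685/67187]
P' = (I − K·H)·P̄ = [43980/67187 -21966/67187 -35996/67187; -21966/67187 107141/67187 51911/67187; -35996/67187 51911/67187 75096/67187]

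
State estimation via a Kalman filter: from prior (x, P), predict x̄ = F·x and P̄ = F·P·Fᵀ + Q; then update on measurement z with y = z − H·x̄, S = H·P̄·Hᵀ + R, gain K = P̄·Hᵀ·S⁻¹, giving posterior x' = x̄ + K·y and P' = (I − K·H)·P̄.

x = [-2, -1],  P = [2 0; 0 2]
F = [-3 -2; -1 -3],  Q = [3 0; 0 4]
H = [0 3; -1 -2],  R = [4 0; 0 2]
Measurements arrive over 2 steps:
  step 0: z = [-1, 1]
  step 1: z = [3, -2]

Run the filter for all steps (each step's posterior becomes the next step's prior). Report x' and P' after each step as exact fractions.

step 0: x' = [255/572, -287/572], P' = [805/286 -177/286; -177/286 105/286]
step 1: x' = [-14879/219353, 223623/219353], P' = [650754/219353 -142704/219353; -142704/219353 80876/219353]

step 0: x̄ = F·x = [8, 5]
step 0: P̄ = F·P·Fᵀ + Q = [29 18; 18 24]
step 0: y = z − H·x̄ = [-16, 19]
step 0: S = H·P̄·Hᵀ + R = [220 -198; -198 199]
step 0: K = P̄·Hᵀ·S⁻¹ = [-531/1144 -41/52; 315/1144 -3/52]
step 0: x' = x̄ + K·y = [255/572, -287/572]
step 0: P' = (I − K·H)·P̄ = [805/286 -177/286; -177/286 105/286]
step 1: x̄ = F·x = [-191/572, 303/286]
step 1: P̄ = F·P·Fᵀ + Q = [6399/286 549/143; 549/143 916/143]
step 1: y = z − H·x̄ = [-51/286, -123/572]
step 1: S = H·P̄·Hᵀ + R = [8816/143 -7143/143; -7143/143 18691/286]
step 1: K = P̄·Hᵀ·S⁻¹ = [-107028/219353 -182673/219353; 60657/219353 -9524/219353]
step 1: x' = x̄ + K·y = [-14879/219353, 223623/219353]
step 1: P' = (I − K·H)·P̄ = [650754/219353 -142704/219353; -142704/219353 80876/219353]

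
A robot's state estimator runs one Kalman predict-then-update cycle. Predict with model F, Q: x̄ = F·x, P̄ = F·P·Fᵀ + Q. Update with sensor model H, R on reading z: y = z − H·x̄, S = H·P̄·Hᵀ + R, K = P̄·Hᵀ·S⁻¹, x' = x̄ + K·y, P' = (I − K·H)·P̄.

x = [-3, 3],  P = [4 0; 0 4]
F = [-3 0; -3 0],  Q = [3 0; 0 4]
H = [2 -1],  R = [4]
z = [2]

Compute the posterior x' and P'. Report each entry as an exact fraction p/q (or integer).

x̄ = F·x = [9, 9]
P̄ = F·P·Fᵀ + Q = [39 36; 36 40]
y = z − H·x̄ = [-7]
S = H·P̄·Hᵀ + R = [56]
K = P̄·Hᵀ·S⁻¹ = [3/4; 4/7]
x' = x̄ + K·y = [15/4, 5]
P' = (I − K·H)·P̄ = [15/2 12; 12 152/7]

x' = [15/4, 5]
P' = [15/2 12; 12 152/7]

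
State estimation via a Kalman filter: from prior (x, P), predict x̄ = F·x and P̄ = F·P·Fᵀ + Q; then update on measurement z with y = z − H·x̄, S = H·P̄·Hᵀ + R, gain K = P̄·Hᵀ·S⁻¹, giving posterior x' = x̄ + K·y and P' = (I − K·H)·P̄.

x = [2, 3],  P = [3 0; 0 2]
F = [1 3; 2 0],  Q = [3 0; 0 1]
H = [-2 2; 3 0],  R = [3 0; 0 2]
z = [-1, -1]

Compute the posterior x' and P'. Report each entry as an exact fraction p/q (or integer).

x̄ = F·x = [11, 4]
P̄ = F·P·Fᵀ + Q = [24 6; 6 13]
y = z − H·x̄ = [13, -34]
S = H·P̄·Hᵀ + R = [103 -108; -108 218]
K = P̄·Hᵀ·S⁻¹ = [-36/5395 1764/5395; 2498/5395 1683/5395]
x' = x̄ + K·y = [-1099/5395, -3168/5395]
P' = (I − K·H)·P̄ = [1176/5395 1122/5395; 1122/5395 4869/5395]

x' = [-1099/5395, -3168/5395]
P' = [1176/5395 1122/5395; 1122/5395 4869/5395]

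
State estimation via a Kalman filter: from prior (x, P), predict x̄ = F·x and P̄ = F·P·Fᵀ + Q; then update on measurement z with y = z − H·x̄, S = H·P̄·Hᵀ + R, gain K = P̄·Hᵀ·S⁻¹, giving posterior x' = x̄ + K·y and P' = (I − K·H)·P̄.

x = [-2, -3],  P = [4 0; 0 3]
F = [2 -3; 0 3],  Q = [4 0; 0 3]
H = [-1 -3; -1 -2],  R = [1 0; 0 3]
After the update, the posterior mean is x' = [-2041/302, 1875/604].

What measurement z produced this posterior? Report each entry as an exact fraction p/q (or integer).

z = [-3, 2]

x̄ = F·x = [5, -9]
P̄ = F·P·Fᵀ + Q = [47 -27; -27 30]
S = H·P̄·Hᵀ + R = [156 92; 92 62]
K = P̄·Hᵀ·S⁻¹ = [183/151 -509/302; -435/604 81/151]
x' − x̄ = [-3551/302, 7311/604] = K·y
y = (KᵀK)⁻¹·Kᵀ·(x' − x̄) = [-25, -11]
z = y + H·x̄ = [-25, -11] + [22, 13] = [-3, 2]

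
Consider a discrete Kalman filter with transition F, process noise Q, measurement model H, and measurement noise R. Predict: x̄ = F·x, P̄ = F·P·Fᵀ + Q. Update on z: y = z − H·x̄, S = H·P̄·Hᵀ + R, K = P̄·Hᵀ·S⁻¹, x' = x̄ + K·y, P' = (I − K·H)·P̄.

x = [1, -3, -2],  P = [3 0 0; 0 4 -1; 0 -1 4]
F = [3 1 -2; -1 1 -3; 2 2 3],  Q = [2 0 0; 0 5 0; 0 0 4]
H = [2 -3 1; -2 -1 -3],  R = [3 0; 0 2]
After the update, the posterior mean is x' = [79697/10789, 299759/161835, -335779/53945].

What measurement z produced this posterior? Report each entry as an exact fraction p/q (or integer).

z = [3, 2]

x̄ = F·x = [4, 2, -10]
P̄ = F·P·Fᵀ + Q = [53 24 3; 24 54 -31; 3 -31 56]
S = H·P̄·Hᵀ + R = [667 -394; -394 718]
K = P̄·Hᵀ·S⁻¹ = [-940/10789 -5209/21578; -53828/161835 -63133/323670; 9158/53945 -11437/107890]
x' − x̄ = [36541/10789, -23911/161835, 203671/53945] = K·y
y = (KᵀK)⁻¹·Kᵀ·(x' − x̄) = [11, -18]
z = y + H·x̄ = [11, -18] + [-8, 20] = [3, 2]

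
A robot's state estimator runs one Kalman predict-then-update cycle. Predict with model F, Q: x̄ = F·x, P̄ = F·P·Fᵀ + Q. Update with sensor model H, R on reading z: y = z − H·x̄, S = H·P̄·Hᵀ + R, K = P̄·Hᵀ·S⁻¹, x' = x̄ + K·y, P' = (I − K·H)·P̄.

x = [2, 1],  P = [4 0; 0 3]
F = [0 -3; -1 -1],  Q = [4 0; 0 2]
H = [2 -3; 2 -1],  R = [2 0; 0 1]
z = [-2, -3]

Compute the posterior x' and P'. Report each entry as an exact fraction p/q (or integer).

x' = [-6598/3461, -2418/3461]
P' = [2240/3461 1998/3461; 1998/3461 2394/3461]

x̄ = F·x = [-3, -3]
P̄ = F·P·Fᵀ + Q = [31 9; 9 9]
y = z − H·x̄ = [-5, 0]
S = H·P̄·Hᵀ + R = [99 79; 79 98]
K = P̄·Hᵀ·S⁻¹ = [-757/3461 2482/3461; -1593/3461 1602/3461]
x' = x̄ + K·y = [-6598/3461, -2418/3461]
P' = (I − K·H)·P̄ = [2240/3461 1998/3461; 1998/3461 2394/3461]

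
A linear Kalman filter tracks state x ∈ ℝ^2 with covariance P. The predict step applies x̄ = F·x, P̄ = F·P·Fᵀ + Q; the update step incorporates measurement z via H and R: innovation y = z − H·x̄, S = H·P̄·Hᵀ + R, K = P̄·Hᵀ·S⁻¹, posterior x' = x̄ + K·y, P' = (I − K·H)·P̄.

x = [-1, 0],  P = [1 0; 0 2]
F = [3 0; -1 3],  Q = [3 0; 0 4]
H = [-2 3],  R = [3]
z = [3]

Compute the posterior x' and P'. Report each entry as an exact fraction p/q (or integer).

x̄ = F·x = [-3, 1]
P̄ = F·P·Fᵀ + Q = [12 -3; -3 23]
y = z − H·x̄ = [-6]
S = H·P̄·Hᵀ + R = [294]
K = P̄·Hᵀ·S⁻¹ = [-11/98; 25/98]
x' = x̄ + K·y = [-114/49, -26/49]
P' = (I − K·H)·P̄ = [813/98 531/98; 531/98 379/98]

x' = [-114/49, -26/49]
P' = [813/98 531/98; 531/98 379/98]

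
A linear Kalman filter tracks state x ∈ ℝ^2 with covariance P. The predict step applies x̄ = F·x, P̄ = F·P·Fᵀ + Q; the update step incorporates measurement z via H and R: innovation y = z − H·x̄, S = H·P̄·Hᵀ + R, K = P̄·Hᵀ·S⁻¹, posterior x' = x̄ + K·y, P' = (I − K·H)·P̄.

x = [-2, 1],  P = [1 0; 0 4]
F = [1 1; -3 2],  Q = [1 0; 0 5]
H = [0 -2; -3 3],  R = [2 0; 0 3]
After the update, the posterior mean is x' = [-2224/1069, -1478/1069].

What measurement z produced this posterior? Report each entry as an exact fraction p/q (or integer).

x̄ = F·x = [-1, 8]
P̄ = F·P·Fᵀ + Q = [6 5; 5 30]
S = H·P̄·Hᵀ + R = [122 -150; -150 237]
K = P̄·Hᵀ·S⁻¹ = [-470/1069 -311/1069; -495/1069 25/1069]
x' − x̄ = [-1155/1069, -10030/1069] = K·y
y = (KᵀK)⁻¹·Kᵀ·(x' − x̄) = [19, -25]
z = y + H·x̄ = [19, -25] + [-16, 27] = [3, 2]

z = [3, 2]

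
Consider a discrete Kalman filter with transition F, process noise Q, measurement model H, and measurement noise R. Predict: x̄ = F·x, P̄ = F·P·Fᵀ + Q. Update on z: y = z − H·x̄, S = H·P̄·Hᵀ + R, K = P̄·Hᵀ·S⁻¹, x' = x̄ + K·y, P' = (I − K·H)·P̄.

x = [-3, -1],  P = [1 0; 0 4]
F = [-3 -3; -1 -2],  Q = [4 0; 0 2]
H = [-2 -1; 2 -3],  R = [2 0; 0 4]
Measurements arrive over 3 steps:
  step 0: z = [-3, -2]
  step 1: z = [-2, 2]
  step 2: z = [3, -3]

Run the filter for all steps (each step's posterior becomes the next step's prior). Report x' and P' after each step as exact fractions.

step 0: x̄ = F·x = [12, 5]
step 0: P̄ = F·P·Fᵀ + Q = [49 27; 27 19]
step 0: y = z − H·x̄ = [26, -11]
step 0: S = H·P̄·Hᵀ + R = [325 -31; -31 47]
step 0: K = P̄·Hᵀ·S⁻¹ = [-2674/7157 825/7157; -1762/7157 -1619/7157]
step 0: x' = x̄ + K·y = [7285/7157, 7782/7157]
step 0: P' = (I − K·H)·P̄ = [2418/7157 512/7157; 512/7157 2500/7157]
step 1: x̄ = F·x = [-45201/7157, -22849/7157]
step 1: P̄ = F·P·Fᵀ + Q = [82106/7157 26862/7157; 26862/7157 28780/7157]
step 1: y = z − H·x̄ = [-127565/7157, 36169/7157]
step 1: S = H·P̄·Hᵀ + R = [478966/7157 -134636/7157; -134636/7157 293728/7157]
step 1: K = P̄·Hᵀ·S⁻¹ = [-783581/2140542 500509/4281084; -249974/1070271 -233425/1070271]
step 1: x' = x̄ + K·y = [1141477/1427028, -47014/356757]
step 1: P' = (I − K·H)·P̄ = [712813/2140542 70768/1070271; 70768/1070271 358412/1070271]
step 2: x̄ = F·x = [-953421/475676, -765365/1427028]
step 2: P̄ = F·P·Fᵀ + Q = [2664061/237838 857023/237838; 857023/237838 8427337/2140542]
step 2: y = z − H·x̄ = [-2204807/1427028, -285551/475676]
step 2: S = H·P̄·Hᵀ + R = [139467445/2140542 -13257119/713514; -13257119/713514 9750657/237838]
step 2: K = P̄·Hᵀ·S⁻¹ = [-910559514/2489400379 291222445/2489400379; -580525438/2489400379 -542673533/2489400379]
step 2: x' = x̄ + K·y = [-3757605588/2489400379, -112450815/2489400379]
step 2: P' = (I − K·H)·P̄ = [828530858/2489400379 164057312/2489400379; 164057312/2489400379 832936252/2489400379]

step 0: x' = [7285/7157, 7782/7157], P' = [2418/7157 512/7157; 512/7157 2500/7157]
step 1: x' = [1141477/1427028, -47014/356757], P' = [712813/2140542 70768/1070271; 70768/1070271 358412/1070271]
step 2: x' = [-3757605588/2489400379, -112450815/2489400379], P' = [828530858/2489400379 164057312/2489400379; 164057312/2489400379 832936252/2489400379]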